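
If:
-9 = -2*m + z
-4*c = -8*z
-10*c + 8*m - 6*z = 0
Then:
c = 36/11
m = 117/22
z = 18/11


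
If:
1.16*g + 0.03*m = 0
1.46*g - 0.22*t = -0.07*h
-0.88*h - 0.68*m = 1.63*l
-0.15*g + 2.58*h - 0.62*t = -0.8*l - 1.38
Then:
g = 0.191309053064407*t + 0.0430597554446834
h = -0.84730310677192*t - 0.898103470703398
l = 3.54342296678902*t + 1.17945739716434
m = -7.39728338515708*t - 1.66497721052776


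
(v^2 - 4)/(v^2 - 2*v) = (v + 2)/v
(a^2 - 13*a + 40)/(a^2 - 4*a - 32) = (a - 5)/(a + 4)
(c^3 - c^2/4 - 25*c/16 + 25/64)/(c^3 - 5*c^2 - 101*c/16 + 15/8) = (c - 5/4)/(c - 6)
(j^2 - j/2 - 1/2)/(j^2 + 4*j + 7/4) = 2*(j - 1)/(2*j + 7)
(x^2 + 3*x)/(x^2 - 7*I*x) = (x + 3)/(x - 7*I)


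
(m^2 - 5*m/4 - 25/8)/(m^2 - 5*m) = (8*m^2 - 10*m - 25)/(8*m*(m - 5))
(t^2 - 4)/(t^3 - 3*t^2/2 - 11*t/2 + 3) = 2*(t - 2)/(2*t^2 - 7*t + 3)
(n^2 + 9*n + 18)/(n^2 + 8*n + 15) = (n + 6)/(n + 5)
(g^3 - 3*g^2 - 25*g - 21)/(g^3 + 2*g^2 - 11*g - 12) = (g^2 - 4*g - 21)/(g^2 + g - 12)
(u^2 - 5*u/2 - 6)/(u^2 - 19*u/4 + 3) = 2*(2*u + 3)/(4*u - 3)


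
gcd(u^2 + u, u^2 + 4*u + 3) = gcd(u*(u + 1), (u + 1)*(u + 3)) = u + 1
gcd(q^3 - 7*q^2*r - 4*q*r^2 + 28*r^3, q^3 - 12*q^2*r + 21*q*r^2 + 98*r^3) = q^2 - 5*q*r - 14*r^2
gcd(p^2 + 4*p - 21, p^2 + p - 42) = p + 7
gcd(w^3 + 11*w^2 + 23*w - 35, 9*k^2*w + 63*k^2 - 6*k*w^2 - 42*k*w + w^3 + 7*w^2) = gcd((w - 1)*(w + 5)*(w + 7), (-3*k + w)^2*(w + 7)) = w + 7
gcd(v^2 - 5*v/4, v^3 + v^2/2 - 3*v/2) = v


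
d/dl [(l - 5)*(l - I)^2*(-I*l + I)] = I*(l - I)*((1 - l)*(l - I) + (5 - l)*(l - I) - 2*(l - 5)*(l - 1))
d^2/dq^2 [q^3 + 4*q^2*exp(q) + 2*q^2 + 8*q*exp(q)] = 4*q^2*exp(q) + 24*q*exp(q) + 6*q + 24*exp(q) + 4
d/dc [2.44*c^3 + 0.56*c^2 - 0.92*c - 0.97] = 7.32*c^2 + 1.12*c - 0.92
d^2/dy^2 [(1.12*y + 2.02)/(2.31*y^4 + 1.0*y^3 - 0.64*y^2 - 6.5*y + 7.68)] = (71.717184*y^7 + 256.97364*y^6 + 136.771152*y^5 + 67.0853759999999*y^4 - 523.922416*y^3 - 607.07184*y^2 - 9.63225599999998*y + 302.368208)/(12.326391*y^12 + 16.0083*y^11 - 3.315312*y^10 - 111.92435*y^9 + 33.772272*y^8 + 145.8312*y^7 + 272.405684*y^6 - 602.6196*y^5 + 37.545216*y^4 + 94.015*y^3 + 860.193792*y^2 - 1150.1568*y + 452.984832)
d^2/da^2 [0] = 0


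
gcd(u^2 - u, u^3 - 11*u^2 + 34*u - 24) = u - 1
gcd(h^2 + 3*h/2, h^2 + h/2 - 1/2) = 1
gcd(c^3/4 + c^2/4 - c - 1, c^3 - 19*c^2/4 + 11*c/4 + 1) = 1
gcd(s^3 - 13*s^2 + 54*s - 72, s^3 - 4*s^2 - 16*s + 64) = s - 4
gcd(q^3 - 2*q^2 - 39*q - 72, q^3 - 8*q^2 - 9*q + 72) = q^2 - 5*q - 24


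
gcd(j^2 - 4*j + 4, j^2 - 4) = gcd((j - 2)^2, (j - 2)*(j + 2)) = j - 2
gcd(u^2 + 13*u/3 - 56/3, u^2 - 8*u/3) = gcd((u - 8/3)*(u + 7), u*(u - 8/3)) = u - 8/3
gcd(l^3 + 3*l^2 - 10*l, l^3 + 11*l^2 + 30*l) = l^2 + 5*l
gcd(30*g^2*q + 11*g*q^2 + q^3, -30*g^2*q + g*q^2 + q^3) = 6*g*q + q^2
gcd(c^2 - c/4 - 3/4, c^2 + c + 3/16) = c + 3/4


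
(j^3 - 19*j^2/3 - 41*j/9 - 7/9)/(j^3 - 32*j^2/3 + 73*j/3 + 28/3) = (j + 1/3)/(j - 4)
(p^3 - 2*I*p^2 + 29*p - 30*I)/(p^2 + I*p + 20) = (p^2 - 7*I*p - 6)/(p - 4*I)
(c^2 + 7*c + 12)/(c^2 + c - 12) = (c + 3)/(c - 3)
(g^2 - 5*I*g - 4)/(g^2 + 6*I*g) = (g^2 - 5*I*g - 4)/(g*(g + 6*I))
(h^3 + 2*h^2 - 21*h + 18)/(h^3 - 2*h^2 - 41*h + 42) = (h - 3)/(h - 7)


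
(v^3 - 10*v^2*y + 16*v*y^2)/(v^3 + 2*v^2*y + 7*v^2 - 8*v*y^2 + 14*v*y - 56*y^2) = v*(v - 8*y)/(v^2 + 4*v*y + 7*v + 28*y)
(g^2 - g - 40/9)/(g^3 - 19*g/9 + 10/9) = (3*g - 8)/(3*g^2 - 5*g + 2)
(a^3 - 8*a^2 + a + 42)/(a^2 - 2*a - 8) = (a^2 - 10*a + 21)/(a - 4)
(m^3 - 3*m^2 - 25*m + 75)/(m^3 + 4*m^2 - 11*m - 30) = (m - 5)/(m + 2)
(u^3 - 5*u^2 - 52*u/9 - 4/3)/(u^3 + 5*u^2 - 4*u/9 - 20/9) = (3*u^2 - 17*u - 6)/(3*u^2 + 13*u - 10)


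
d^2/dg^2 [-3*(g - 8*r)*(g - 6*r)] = -6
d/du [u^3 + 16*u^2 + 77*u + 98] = 3*u^2 + 32*u + 77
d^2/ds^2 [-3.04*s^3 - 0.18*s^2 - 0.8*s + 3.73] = -18.24*s - 0.36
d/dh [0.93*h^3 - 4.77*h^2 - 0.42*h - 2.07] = 2.79*h^2 - 9.54*h - 0.42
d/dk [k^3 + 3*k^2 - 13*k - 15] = 3*k^2 + 6*k - 13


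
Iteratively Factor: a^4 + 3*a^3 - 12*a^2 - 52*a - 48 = (a + 2)*(a^3 + a^2 - 14*a - 24) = (a + 2)*(a + 3)*(a^2 - 2*a - 8) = (a - 4)*(a + 2)*(a + 3)*(a + 2)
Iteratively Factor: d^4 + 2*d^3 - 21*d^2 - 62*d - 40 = (d - 5)*(d^3 + 7*d^2 + 14*d + 8) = (d - 5)*(d + 2)*(d^2 + 5*d + 4) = (d - 5)*(d + 2)*(d + 4)*(d + 1)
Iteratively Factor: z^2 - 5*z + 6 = (z - 2)*(z - 3)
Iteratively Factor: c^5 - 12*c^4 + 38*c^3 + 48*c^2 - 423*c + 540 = (c - 4)*(c^4 - 8*c^3 + 6*c^2 + 72*c - 135) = (c - 5)*(c - 4)*(c^3 - 3*c^2 - 9*c + 27) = (c - 5)*(c - 4)*(c - 3)*(c^2 - 9) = (c - 5)*(c - 4)*(c - 3)*(c + 3)*(c - 3)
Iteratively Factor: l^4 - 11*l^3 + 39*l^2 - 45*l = (l)*(l^3 - 11*l^2 + 39*l - 45) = l*(l - 5)*(l^2 - 6*l + 9) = l*(l - 5)*(l - 3)*(l - 3)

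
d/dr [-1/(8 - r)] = -1/(r - 8)^2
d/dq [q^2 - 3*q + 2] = 2*q - 3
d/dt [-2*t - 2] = -2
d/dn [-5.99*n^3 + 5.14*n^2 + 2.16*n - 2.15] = -17.97*n^2 + 10.28*n + 2.16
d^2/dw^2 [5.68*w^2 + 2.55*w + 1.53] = 11.3600000000000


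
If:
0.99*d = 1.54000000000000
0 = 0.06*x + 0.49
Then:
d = 1.56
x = -8.17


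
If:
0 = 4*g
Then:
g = 0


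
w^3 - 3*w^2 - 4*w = w*(w - 4)*(w + 1)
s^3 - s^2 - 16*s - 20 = (s - 5)*(s + 2)^2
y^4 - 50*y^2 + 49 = (y - 7)*(y - 1)*(y + 1)*(y + 7)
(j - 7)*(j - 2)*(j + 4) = j^3 - 5*j^2 - 22*j + 56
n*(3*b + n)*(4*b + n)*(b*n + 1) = 12*b^3*n^2 + 7*b^2*n^3 + 12*b^2*n + b*n^4 + 7*b*n^2 + n^3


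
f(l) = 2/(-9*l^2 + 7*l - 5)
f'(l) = 2*(18*l - 7)/(-9*l^2 + 7*l - 5)^2 = 2*(18*l - 7)/(9*l^2 - 7*l + 5)^2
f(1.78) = -0.09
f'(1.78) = 0.11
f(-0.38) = -0.22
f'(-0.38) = -0.34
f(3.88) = -0.02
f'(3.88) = 0.01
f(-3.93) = -0.01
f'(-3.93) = -0.01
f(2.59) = -0.04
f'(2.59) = 0.04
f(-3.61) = -0.01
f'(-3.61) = -0.01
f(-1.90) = -0.04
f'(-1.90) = -0.03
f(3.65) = -0.02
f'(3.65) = 0.01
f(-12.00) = 0.00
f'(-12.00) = 0.00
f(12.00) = 0.00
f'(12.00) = 0.00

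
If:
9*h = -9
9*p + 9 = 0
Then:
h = -1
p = -1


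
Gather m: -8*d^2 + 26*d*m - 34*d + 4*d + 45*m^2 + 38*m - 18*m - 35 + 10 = -8*d^2 - 30*d + 45*m^2 + m*(26*d + 20) - 25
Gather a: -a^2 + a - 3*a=-a^2 - 2*a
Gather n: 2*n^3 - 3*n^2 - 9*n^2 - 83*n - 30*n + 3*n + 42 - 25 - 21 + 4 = 2*n^3 - 12*n^2 - 110*n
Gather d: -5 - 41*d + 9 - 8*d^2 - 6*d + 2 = -8*d^2 - 47*d + 6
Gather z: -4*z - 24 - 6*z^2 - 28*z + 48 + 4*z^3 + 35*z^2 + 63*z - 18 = 4*z^3 + 29*z^2 + 31*z + 6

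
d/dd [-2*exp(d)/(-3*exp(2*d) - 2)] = (4 - 6*exp(2*d))*exp(d)/(9*exp(4*d) + 12*exp(2*d) + 4)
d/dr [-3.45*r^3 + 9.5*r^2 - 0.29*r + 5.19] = -10.35*r^2 + 19.0*r - 0.29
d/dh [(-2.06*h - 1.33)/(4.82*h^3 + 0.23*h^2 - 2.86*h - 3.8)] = (19.8584*h^3 + 19.7056*h^2 + 0.6118*h + 4.0242)/(23.2324*h^6 + 2.2172*h^5 - 27.5175*h^4 - 37.9476*h^3 + 6.4316*h^2 + 21.736*h + 14.44)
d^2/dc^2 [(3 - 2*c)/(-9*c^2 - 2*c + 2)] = 2*((23 - 54*c)*(9*c^2 + 2*c - 2) + 4*(2*c - 3)*(9*c + 1)^2)/(9*c^2 + 2*c - 2)^3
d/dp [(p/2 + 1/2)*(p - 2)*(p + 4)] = 3*p^2/2 + 3*p - 3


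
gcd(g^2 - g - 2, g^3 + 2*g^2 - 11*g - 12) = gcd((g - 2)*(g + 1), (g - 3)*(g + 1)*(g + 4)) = g + 1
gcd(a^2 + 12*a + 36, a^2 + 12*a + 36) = a^2 + 12*a + 36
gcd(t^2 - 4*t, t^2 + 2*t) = t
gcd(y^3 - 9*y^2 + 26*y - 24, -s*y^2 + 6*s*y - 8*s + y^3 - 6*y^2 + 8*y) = y^2 - 6*y + 8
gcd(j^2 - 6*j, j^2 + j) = j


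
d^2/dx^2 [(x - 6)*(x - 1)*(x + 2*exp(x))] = 2*x^2*exp(x) - 6*x*exp(x) + 6*x - 12*exp(x) - 14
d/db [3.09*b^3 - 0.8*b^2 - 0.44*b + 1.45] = 9.27*b^2 - 1.6*b - 0.44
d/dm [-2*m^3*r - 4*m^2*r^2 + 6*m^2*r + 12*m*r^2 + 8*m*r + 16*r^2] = 2*r*(-3*m^2 - 4*m*r + 6*m + 6*r + 4)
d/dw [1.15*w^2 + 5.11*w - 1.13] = 2.3*w + 5.11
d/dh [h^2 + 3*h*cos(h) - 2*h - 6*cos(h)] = -3*h*sin(h) + 2*h + 6*sin(h) + 3*cos(h) - 2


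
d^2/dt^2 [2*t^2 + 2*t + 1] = 4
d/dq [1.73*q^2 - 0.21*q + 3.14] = 3.46*q - 0.21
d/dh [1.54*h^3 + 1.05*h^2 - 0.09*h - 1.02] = 4.62*h^2 + 2.1*h - 0.09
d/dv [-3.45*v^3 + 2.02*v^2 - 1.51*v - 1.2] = -10.35*v^2 + 4.04*v - 1.51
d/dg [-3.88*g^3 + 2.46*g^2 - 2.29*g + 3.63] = -11.64*g^2 + 4.92*g - 2.29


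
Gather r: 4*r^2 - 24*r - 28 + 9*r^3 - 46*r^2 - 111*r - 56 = 9*r^3 - 42*r^2 - 135*r - 84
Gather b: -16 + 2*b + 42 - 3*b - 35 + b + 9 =0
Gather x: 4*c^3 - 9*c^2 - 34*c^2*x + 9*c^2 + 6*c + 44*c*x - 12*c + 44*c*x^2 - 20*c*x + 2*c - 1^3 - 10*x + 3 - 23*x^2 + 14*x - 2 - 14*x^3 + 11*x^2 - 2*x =4*c^3 - 4*c - 14*x^3 + x^2*(44*c - 12) + x*(-34*c^2 + 24*c + 2)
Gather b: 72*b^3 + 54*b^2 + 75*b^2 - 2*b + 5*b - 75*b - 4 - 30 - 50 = 72*b^3 + 129*b^2 - 72*b - 84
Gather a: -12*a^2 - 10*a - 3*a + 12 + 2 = -12*a^2 - 13*a + 14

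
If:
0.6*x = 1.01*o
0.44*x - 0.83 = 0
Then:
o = 1.12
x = 1.89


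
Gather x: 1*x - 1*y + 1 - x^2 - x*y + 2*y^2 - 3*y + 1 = -x^2 + x*(1 - y) + 2*y^2 - 4*y + 2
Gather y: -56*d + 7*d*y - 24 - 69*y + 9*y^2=-56*d + 9*y^2 + y*(7*d - 69) - 24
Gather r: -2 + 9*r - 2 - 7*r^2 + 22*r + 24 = -7*r^2 + 31*r + 20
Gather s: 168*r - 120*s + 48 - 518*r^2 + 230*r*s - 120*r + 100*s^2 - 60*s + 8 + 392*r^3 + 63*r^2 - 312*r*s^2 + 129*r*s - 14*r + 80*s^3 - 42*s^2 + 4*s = 392*r^3 - 455*r^2 + 34*r + 80*s^3 + s^2*(58 - 312*r) + s*(359*r - 176) + 56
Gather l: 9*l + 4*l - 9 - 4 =13*l - 13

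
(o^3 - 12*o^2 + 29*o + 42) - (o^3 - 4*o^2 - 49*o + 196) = -8*o^2 + 78*o - 154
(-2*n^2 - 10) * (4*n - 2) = -8*n^3 + 4*n^2 - 40*n + 20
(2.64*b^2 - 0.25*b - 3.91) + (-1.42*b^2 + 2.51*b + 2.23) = 1.22*b^2 + 2.26*b - 1.68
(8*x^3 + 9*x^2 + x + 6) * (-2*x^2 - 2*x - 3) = -16*x^5 - 34*x^4 - 44*x^3 - 41*x^2 - 15*x - 18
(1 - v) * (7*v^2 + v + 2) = -7*v^3 + 6*v^2 - v + 2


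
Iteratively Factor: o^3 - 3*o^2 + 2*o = (o - 1)*(o^2 - 2*o) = o*(o - 1)*(o - 2)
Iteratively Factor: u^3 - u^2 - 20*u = (u - 5)*(u^2 + 4*u) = (u - 5)*(u + 4)*(u)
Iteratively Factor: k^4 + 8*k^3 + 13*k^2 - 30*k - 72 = (k + 3)*(k^3 + 5*k^2 - 2*k - 24) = (k - 2)*(k + 3)*(k^2 + 7*k + 12) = (k - 2)*(k + 3)*(k + 4)*(k + 3)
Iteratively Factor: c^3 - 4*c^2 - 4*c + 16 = (c - 4)*(c^2 - 4) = (c - 4)*(c + 2)*(c - 2)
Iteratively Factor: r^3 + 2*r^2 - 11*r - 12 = (r - 3)*(r^2 + 5*r + 4) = (r - 3)*(r + 4)*(r + 1)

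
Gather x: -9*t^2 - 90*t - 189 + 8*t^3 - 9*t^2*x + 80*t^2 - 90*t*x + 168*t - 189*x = 8*t^3 + 71*t^2 + 78*t + x*(-9*t^2 - 90*t - 189) - 189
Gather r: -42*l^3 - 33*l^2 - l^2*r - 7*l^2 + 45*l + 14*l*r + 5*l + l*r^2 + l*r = -42*l^3 - 40*l^2 + l*r^2 + 50*l + r*(-l^2 + 15*l)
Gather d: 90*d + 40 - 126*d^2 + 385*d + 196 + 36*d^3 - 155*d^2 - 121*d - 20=36*d^3 - 281*d^2 + 354*d + 216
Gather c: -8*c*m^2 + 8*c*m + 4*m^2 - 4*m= c*(-8*m^2 + 8*m) + 4*m^2 - 4*m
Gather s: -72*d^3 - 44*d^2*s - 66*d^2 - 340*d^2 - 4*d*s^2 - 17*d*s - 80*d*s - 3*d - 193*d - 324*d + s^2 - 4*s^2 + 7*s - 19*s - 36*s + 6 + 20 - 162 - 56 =-72*d^3 - 406*d^2 - 520*d + s^2*(-4*d - 3) + s*(-44*d^2 - 97*d - 48) - 192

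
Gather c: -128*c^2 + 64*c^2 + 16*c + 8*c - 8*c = -64*c^2 + 16*c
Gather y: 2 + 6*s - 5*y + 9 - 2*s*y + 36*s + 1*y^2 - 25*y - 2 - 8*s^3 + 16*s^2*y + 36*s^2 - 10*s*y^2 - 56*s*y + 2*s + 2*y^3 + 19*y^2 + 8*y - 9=-8*s^3 + 36*s^2 + 44*s + 2*y^3 + y^2*(20 - 10*s) + y*(16*s^2 - 58*s - 22)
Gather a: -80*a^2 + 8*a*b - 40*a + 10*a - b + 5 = -80*a^2 + a*(8*b - 30) - b + 5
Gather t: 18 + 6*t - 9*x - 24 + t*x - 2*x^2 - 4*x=t*(x + 6) - 2*x^2 - 13*x - 6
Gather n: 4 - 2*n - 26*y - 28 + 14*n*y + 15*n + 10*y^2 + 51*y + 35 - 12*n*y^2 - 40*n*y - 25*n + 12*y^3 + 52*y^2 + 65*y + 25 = n*(-12*y^2 - 26*y - 12) + 12*y^3 + 62*y^2 + 90*y + 36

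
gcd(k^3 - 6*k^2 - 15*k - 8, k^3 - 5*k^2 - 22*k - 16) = k^2 - 7*k - 8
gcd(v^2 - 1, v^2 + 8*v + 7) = v + 1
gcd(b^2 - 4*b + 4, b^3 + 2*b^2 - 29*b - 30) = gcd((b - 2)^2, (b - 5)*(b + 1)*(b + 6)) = 1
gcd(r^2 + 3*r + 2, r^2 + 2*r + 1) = r + 1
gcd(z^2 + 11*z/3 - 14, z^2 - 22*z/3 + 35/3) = z - 7/3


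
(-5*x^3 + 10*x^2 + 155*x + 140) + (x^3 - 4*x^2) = -4*x^3 + 6*x^2 + 155*x + 140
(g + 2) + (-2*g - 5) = -g - 3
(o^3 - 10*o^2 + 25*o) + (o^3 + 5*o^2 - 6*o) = 2*o^3 - 5*o^2 + 19*o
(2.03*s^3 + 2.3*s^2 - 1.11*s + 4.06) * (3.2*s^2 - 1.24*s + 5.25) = 6.496*s^5 + 4.8428*s^4 + 4.2535*s^3 + 26.4434*s^2 - 10.8619*s + 21.315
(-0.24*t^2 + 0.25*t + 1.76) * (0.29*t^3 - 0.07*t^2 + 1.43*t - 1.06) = -0.0696*t^5 + 0.0893*t^4 + 0.1497*t^3 + 0.4887*t^2 + 2.2518*t - 1.8656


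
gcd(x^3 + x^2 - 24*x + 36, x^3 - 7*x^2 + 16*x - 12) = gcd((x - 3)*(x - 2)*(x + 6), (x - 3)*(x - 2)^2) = x^2 - 5*x + 6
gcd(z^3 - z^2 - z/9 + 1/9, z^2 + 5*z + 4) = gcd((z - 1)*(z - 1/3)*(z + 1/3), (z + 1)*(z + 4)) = 1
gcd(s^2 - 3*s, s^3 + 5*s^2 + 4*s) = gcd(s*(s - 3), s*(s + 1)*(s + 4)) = s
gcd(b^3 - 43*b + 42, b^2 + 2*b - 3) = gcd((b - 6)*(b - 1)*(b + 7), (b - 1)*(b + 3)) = b - 1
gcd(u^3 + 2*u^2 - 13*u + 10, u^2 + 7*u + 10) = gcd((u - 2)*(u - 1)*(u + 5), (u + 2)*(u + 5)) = u + 5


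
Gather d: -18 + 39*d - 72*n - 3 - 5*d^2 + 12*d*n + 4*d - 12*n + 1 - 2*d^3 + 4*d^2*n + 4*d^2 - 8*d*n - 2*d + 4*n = -2*d^3 + d^2*(4*n - 1) + d*(4*n + 41) - 80*n - 20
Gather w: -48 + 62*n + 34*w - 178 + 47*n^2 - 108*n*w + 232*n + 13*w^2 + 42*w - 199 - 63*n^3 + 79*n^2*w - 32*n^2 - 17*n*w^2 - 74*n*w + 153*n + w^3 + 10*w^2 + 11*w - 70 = -63*n^3 + 15*n^2 + 447*n + w^3 + w^2*(23 - 17*n) + w*(79*n^2 - 182*n + 87) - 495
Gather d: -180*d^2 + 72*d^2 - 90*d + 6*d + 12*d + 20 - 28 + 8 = -108*d^2 - 72*d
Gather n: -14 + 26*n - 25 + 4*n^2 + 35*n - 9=4*n^2 + 61*n - 48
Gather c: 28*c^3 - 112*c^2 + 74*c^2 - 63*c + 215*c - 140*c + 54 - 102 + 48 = 28*c^3 - 38*c^2 + 12*c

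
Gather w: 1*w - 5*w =-4*w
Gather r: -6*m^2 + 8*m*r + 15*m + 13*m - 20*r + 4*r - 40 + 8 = -6*m^2 + 28*m + r*(8*m - 16) - 32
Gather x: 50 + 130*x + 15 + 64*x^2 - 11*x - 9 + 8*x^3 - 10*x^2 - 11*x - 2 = 8*x^3 + 54*x^2 + 108*x + 54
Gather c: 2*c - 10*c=-8*c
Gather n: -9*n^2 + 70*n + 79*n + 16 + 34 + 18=-9*n^2 + 149*n + 68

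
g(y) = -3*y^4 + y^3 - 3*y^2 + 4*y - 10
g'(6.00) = -2516.00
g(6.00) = -3766.00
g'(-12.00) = 21244.00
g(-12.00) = -64426.00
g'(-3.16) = 431.57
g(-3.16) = -383.29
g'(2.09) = -104.99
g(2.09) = -62.86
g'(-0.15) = 5.01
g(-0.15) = -10.67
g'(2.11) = -108.03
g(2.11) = -64.99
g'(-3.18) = 439.31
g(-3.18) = -392.00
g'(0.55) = -0.39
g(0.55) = -8.82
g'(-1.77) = 90.56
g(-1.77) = -61.47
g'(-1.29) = 42.49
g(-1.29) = -30.61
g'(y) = -12*y^3 + 3*y^2 - 6*y + 4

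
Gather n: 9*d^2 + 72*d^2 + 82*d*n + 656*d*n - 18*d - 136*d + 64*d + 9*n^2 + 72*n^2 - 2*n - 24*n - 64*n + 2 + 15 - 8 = 81*d^2 - 90*d + 81*n^2 + n*(738*d - 90) + 9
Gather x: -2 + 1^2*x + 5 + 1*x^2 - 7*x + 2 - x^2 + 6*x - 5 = 0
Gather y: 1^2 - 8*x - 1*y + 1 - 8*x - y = -16*x - 2*y + 2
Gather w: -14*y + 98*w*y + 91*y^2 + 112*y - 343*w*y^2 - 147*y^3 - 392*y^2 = w*(-343*y^2 + 98*y) - 147*y^3 - 301*y^2 + 98*y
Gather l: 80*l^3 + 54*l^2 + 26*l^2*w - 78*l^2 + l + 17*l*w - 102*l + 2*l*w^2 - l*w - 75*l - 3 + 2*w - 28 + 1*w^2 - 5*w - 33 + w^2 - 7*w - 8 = 80*l^3 + l^2*(26*w - 24) + l*(2*w^2 + 16*w - 176) + 2*w^2 - 10*w - 72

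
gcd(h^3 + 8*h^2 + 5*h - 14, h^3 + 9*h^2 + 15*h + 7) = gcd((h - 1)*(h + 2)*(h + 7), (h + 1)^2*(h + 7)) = h + 7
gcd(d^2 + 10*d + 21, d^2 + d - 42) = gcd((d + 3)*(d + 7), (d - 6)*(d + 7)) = d + 7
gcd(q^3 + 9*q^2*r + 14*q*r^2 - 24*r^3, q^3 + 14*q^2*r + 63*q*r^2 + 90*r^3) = q + 6*r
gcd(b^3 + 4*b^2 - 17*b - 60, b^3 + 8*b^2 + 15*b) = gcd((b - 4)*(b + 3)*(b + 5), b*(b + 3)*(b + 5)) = b^2 + 8*b + 15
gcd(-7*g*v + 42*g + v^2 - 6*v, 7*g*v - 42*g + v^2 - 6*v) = v - 6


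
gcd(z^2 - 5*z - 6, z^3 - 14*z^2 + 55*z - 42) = z - 6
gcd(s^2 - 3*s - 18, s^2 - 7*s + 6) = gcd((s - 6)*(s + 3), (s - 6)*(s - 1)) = s - 6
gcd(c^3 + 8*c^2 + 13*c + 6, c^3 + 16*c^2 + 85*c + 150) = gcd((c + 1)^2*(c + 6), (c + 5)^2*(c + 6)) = c + 6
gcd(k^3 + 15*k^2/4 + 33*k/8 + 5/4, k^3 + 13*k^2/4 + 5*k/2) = k^2 + 13*k/4 + 5/2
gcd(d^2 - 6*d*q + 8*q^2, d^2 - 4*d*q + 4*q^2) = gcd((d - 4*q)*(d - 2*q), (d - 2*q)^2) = -d + 2*q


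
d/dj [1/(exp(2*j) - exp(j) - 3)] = (1 - 2*exp(j))*exp(j)/(-exp(2*j) + exp(j) + 3)^2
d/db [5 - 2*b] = -2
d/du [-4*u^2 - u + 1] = -8*u - 1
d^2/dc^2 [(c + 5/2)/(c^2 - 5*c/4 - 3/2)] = -(4*(2*c + 5)*(8*c - 5)^2 + 8*(12*c + 5)*(-4*c^2 + 5*c + 6))/(-4*c^2 + 5*c + 6)^3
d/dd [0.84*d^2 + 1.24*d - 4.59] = 1.68*d + 1.24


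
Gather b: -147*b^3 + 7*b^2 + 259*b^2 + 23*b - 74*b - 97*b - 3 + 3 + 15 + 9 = -147*b^3 + 266*b^2 - 148*b + 24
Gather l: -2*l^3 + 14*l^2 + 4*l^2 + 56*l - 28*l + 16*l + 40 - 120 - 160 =-2*l^3 + 18*l^2 + 44*l - 240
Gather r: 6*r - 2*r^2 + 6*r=-2*r^2 + 12*r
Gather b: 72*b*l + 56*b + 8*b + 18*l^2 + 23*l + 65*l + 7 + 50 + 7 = b*(72*l + 64) + 18*l^2 + 88*l + 64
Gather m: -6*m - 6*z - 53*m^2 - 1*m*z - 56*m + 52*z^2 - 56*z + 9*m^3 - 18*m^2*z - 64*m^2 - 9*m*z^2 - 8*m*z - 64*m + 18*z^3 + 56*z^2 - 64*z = 9*m^3 + m^2*(-18*z - 117) + m*(-9*z^2 - 9*z - 126) + 18*z^3 + 108*z^2 - 126*z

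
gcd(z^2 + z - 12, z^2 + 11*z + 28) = z + 4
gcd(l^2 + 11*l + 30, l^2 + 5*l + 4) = 1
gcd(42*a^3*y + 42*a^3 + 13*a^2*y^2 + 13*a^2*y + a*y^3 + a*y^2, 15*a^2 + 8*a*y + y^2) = 1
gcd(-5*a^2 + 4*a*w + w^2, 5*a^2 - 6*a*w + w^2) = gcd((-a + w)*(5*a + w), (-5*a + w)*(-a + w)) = -a + w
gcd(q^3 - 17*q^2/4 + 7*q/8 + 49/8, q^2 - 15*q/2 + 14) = q - 7/2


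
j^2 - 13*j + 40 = (j - 8)*(j - 5)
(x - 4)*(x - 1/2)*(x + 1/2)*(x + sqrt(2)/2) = x^4 - 4*x^3 + sqrt(2)*x^3/2 - 2*sqrt(2)*x^2 - x^2/4 - sqrt(2)*x/8 + x + sqrt(2)/2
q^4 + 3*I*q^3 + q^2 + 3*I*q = q*(q + 3*I)*(-I*q + 1)*(I*q + 1)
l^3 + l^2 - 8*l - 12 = (l - 3)*(l + 2)^2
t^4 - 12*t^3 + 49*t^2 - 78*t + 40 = (t - 5)*(t - 4)*(t - 2)*(t - 1)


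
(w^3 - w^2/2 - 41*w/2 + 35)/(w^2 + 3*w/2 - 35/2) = w - 2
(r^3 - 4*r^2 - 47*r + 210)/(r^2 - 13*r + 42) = (r^2 + 2*r - 35)/(r - 7)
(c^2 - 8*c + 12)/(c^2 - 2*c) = (c - 6)/c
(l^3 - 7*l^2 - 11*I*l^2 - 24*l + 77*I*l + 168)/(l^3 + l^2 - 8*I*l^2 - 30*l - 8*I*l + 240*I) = (l^2 - l*(7 + 3*I) + 21*I)/(l^2 + l - 30)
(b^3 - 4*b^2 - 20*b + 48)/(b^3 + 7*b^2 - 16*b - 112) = (b^2 - 8*b + 12)/(b^2 + 3*b - 28)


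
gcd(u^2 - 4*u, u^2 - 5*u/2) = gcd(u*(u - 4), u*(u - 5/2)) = u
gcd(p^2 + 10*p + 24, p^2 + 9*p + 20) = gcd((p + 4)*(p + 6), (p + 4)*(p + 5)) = p + 4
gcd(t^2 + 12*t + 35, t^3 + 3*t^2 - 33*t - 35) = t + 7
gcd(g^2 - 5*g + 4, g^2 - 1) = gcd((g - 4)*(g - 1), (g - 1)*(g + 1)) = g - 1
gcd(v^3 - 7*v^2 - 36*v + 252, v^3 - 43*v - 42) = v^2 - v - 42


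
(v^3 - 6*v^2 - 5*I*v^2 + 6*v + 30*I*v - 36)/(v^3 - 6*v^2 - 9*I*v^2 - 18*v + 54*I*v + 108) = (v + I)/(v - 3*I)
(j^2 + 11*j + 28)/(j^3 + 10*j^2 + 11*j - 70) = (j + 4)/(j^2 + 3*j - 10)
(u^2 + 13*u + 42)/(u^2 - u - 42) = (u + 7)/(u - 7)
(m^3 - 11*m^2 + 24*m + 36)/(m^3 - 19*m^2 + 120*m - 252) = (m + 1)/(m - 7)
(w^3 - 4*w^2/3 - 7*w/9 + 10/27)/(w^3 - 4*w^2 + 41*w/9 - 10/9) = (w + 2/3)/(w - 2)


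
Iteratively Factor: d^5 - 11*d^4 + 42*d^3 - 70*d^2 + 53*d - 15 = (d - 3)*(d^4 - 8*d^3 + 18*d^2 - 16*d + 5) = (d - 3)*(d - 1)*(d^3 - 7*d^2 + 11*d - 5) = (d - 5)*(d - 3)*(d - 1)*(d^2 - 2*d + 1) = (d - 5)*(d - 3)*(d - 1)^2*(d - 1)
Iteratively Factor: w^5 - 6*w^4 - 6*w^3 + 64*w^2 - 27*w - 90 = (w - 3)*(w^4 - 3*w^3 - 15*w^2 + 19*w + 30) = (w - 5)*(w - 3)*(w^3 + 2*w^2 - 5*w - 6) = (w - 5)*(w - 3)*(w - 2)*(w^2 + 4*w + 3) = (w - 5)*(w - 3)*(w - 2)*(w + 3)*(w + 1)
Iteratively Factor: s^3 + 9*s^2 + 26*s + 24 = (s + 4)*(s^2 + 5*s + 6) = (s + 3)*(s + 4)*(s + 2)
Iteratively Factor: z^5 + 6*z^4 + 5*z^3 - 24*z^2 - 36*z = (z)*(z^4 + 6*z^3 + 5*z^2 - 24*z - 36) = z*(z + 3)*(z^3 + 3*z^2 - 4*z - 12) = z*(z + 3)^2*(z^2 - 4) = z*(z - 2)*(z + 3)^2*(z + 2)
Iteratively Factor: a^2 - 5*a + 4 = (a - 4)*(a - 1)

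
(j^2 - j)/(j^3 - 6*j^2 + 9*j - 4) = j/(j^2 - 5*j + 4)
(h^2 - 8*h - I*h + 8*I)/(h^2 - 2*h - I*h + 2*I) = (h - 8)/(h - 2)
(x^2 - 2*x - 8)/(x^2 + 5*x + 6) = (x - 4)/(x + 3)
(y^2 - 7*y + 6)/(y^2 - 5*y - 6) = (y - 1)/(y + 1)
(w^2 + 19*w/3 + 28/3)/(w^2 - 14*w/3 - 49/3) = (w + 4)/(w - 7)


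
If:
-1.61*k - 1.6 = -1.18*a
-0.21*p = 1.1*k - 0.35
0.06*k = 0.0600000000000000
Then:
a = 2.72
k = 1.00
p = -3.57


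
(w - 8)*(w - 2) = w^2 - 10*w + 16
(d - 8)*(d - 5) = d^2 - 13*d + 40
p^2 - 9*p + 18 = (p - 6)*(p - 3)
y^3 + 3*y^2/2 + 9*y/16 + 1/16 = (y + 1/4)^2*(y + 1)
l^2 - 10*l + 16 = (l - 8)*(l - 2)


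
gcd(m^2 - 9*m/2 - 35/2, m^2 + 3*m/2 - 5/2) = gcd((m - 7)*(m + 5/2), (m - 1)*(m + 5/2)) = m + 5/2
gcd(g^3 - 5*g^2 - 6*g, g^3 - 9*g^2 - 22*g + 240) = g - 6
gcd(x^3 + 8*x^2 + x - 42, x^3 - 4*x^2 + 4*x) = x - 2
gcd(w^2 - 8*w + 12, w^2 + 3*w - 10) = w - 2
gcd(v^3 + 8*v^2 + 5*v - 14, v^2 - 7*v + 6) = v - 1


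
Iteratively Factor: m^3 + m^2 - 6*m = (m)*(m^2 + m - 6) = m*(m + 3)*(m - 2)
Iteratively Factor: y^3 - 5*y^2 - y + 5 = (y - 1)*(y^2 - 4*y - 5) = (y - 5)*(y - 1)*(y + 1)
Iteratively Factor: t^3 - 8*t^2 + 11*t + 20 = (t - 5)*(t^2 - 3*t - 4) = (t - 5)*(t + 1)*(t - 4)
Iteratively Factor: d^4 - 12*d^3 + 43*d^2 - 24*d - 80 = (d - 4)*(d^3 - 8*d^2 + 11*d + 20) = (d - 5)*(d - 4)*(d^2 - 3*d - 4) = (d - 5)*(d - 4)^2*(d + 1)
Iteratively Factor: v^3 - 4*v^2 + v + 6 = (v - 3)*(v^2 - v - 2) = (v - 3)*(v - 2)*(v + 1)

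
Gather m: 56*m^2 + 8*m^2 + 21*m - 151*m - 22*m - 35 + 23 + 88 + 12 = 64*m^2 - 152*m + 88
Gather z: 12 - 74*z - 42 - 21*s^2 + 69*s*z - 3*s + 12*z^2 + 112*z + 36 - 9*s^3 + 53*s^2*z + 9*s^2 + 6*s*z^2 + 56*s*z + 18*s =-9*s^3 - 12*s^2 + 15*s + z^2*(6*s + 12) + z*(53*s^2 + 125*s + 38) + 6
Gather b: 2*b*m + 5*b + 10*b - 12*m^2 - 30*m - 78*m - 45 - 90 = b*(2*m + 15) - 12*m^2 - 108*m - 135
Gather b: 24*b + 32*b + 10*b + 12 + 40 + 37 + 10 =66*b + 99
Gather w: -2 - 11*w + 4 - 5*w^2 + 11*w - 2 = -5*w^2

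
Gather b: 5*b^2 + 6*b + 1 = 5*b^2 + 6*b + 1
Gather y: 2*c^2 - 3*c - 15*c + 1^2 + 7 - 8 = 2*c^2 - 18*c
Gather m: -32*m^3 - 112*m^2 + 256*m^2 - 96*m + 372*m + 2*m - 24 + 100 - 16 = -32*m^3 + 144*m^2 + 278*m + 60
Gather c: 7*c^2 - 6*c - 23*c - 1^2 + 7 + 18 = 7*c^2 - 29*c + 24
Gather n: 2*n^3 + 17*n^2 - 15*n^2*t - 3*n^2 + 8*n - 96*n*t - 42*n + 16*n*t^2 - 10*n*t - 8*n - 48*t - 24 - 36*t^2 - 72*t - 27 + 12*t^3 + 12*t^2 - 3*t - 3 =2*n^3 + n^2*(14 - 15*t) + n*(16*t^2 - 106*t - 42) + 12*t^3 - 24*t^2 - 123*t - 54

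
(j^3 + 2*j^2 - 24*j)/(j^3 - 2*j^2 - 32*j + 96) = j/(j - 4)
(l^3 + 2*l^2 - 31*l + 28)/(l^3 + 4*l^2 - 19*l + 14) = (l - 4)/(l - 2)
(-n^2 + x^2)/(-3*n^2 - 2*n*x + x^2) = (-n + x)/(-3*n + x)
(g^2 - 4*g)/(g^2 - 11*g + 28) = g/(g - 7)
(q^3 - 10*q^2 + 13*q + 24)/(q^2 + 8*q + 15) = (q^3 - 10*q^2 + 13*q + 24)/(q^2 + 8*q + 15)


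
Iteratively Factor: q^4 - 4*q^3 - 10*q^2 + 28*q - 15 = (q - 5)*(q^3 + q^2 - 5*q + 3) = (q - 5)*(q + 3)*(q^2 - 2*q + 1) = (q - 5)*(q - 1)*(q + 3)*(q - 1)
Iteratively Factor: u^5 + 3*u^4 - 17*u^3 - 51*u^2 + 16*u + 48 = (u - 4)*(u^4 + 7*u^3 + 11*u^2 - 7*u - 12) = (u - 4)*(u + 4)*(u^3 + 3*u^2 - u - 3) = (u - 4)*(u - 1)*(u + 4)*(u^2 + 4*u + 3) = (u - 4)*(u - 1)*(u + 3)*(u + 4)*(u + 1)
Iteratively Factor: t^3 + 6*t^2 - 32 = (t - 2)*(t^2 + 8*t + 16) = (t - 2)*(t + 4)*(t + 4)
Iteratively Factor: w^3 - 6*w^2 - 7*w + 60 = (w - 4)*(w^2 - 2*w - 15) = (w - 5)*(w - 4)*(w + 3)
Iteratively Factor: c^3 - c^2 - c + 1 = (c - 1)*(c^2 - 1) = (c - 1)*(c + 1)*(c - 1)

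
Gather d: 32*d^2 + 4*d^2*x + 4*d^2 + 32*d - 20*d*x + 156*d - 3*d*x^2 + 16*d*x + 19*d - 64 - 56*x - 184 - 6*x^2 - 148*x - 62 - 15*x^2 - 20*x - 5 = d^2*(4*x + 36) + d*(-3*x^2 - 4*x + 207) - 21*x^2 - 224*x - 315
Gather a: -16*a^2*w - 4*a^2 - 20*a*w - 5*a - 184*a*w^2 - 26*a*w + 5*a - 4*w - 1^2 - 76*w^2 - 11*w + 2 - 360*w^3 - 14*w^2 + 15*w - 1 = a^2*(-16*w - 4) + a*(-184*w^2 - 46*w) - 360*w^3 - 90*w^2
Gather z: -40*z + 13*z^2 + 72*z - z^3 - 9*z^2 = -z^3 + 4*z^2 + 32*z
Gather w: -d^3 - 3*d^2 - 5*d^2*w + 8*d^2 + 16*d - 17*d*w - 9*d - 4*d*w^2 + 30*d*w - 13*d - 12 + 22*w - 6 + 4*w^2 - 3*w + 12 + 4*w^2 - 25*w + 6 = -d^3 + 5*d^2 - 6*d + w^2*(8 - 4*d) + w*(-5*d^2 + 13*d - 6)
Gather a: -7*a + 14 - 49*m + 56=-7*a - 49*m + 70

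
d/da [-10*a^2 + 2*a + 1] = 2 - 20*a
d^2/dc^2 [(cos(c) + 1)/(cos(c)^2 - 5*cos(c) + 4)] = (-9*(1 - cos(2*c))^2*cos(c) - 9*(1 - cos(2*c))^2 - 235*cos(c) - 82*cos(2*c) + 33*cos(3*c) + 2*cos(5*c) + 282)/(4*(cos(c) - 4)^3*(cos(c) - 1)^3)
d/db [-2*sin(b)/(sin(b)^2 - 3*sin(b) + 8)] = 2*(sin(b)^2 - 8)*cos(b)/(sin(b)^2 - 3*sin(b) + 8)^2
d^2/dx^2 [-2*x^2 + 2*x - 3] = -4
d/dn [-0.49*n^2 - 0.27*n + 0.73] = -0.98*n - 0.27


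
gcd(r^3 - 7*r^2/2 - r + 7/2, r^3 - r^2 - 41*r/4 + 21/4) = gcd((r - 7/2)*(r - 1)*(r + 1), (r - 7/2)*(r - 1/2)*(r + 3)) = r - 7/2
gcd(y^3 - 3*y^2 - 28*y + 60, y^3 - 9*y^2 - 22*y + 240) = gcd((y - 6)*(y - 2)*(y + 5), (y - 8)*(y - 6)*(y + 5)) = y^2 - y - 30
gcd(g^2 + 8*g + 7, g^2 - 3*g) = 1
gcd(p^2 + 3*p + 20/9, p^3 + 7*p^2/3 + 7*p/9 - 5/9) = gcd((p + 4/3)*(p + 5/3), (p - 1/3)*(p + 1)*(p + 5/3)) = p + 5/3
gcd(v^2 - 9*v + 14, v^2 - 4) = v - 2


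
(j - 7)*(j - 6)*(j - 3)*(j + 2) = j^4 - 14*j^3 + 49*j^2 + 36*j - 252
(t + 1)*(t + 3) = t^2 + 4*t + 3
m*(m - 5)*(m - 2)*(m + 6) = m^4 - m^3 - 32*m^2 + 60*m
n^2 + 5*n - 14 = (n - 2)*(n + 7)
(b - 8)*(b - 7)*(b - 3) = b^3 - 18*b^2 + 101*b - 168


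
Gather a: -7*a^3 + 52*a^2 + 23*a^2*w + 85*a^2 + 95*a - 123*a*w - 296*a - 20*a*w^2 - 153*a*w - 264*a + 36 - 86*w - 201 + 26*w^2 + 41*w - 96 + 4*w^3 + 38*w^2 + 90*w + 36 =-7*a^3 + a^2*(23*w + 137) + a*(-20*w^2 - 276*w - 465) + 4*w^3 + 64*w^2 + 45*w - 225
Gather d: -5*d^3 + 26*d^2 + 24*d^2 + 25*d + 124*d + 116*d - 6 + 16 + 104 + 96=-5*d^3 + 50*d^2 + 265*d + 210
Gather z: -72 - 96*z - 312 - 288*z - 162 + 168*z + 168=-216*z - 378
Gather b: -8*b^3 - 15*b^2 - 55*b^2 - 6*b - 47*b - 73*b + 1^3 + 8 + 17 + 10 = -8*b^3 - 70*b^2 - 126*b + 36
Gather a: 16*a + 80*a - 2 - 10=96*a - 12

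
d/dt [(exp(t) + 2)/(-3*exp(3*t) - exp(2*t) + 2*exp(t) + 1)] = ((exp(t) + 2)*(9*exp(2*t) + 2*exp(t) - 2) - 3*exp(3*t) - exp(2*t) + 2*exp(t) + 1)*exp(t)/(3*exp(3*t) + exp(2*t) - 2*exp(t) - 1)^2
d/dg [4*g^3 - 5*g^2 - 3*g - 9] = 12*g^2 - 10*g - 3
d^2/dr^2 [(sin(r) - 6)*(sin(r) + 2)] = 4*sin(r) + 2*cos(2*r)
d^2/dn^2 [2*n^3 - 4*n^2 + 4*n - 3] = 12*n - 8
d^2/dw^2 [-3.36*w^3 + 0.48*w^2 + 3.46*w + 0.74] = 0.96 - 20.16*w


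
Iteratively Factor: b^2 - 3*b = (b - 3)*(b)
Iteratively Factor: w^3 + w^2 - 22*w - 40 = (w + 4)*(w^2 - 3*w - 10) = (w - 5)*(w + 4)*(w + 2)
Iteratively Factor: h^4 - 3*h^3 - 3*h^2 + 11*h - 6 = (h - 3)*(h^3 - 3*h + 2) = (h - 3)*(h - 1)*(h^2 + h - 2) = (h - 3)*(h - 1)^2*(h + 2)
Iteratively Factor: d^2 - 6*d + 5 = (d - 5)*(d - 1)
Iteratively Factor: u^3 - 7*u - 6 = (u + 1)*(u^2 - u - 6) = (u + 1)*(u + 2)*(u - 3)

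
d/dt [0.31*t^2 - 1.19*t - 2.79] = 0.62*t - 1.19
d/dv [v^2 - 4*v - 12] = 2*v - 4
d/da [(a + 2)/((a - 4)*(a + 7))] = (-a^2 - 4*a - 34)/(a^4 + 6*a^3 - 47*a^2 - 168*a + 784)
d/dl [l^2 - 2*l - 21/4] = 2*l - 2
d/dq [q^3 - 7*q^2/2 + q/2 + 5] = 3*q^2 - 7*q + 1/2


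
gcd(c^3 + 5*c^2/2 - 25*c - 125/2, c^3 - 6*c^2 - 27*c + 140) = c + 5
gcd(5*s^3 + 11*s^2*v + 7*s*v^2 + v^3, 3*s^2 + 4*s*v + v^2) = s + v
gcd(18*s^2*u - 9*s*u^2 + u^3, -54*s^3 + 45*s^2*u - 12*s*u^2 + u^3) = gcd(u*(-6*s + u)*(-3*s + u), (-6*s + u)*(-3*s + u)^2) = 18*s^2 - 9*s*u + u^2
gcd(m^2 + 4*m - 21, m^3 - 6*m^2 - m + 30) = m - 3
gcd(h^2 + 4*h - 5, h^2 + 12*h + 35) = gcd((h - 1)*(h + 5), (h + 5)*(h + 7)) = h + 5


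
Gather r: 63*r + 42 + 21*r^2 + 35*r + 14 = 21*r^2 + 98*r + 56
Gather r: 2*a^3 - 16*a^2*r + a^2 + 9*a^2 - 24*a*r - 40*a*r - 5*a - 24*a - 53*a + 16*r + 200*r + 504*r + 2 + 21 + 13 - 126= 2*a^3 + 10*a^2 - 82*a + r*(-16*a^2 - 64*a + 720) - 90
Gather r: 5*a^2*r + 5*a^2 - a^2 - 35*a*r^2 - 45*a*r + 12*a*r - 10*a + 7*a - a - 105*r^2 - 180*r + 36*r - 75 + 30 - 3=4*a^2 - 4*a + r^2*(-35*a - 105) + r*(5*a^2 - 33*a - 144) - 48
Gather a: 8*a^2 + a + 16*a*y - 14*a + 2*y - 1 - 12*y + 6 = 8*a^2 + a*(16*y - 13) - 10*y + 5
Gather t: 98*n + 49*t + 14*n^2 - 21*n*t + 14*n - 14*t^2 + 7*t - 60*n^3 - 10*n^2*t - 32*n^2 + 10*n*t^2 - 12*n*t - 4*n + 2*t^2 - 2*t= -60*n^3 - 18*n^2 + 108*n + t^2*(10*n - 12) + t*(-10*n^2 - 33*n + 54)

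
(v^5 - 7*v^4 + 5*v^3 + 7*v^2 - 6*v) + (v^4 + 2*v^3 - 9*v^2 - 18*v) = v^5 - 6*v^4 + 7*v^3 - 2*v^2 - 24*v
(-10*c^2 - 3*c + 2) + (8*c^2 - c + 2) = -2*c^2 - 4*c + 4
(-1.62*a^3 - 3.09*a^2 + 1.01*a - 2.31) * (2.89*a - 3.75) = -4.6818*a^4 - 2.8551*a^3 + 14.5064*a^2 - 10.4634*a + 8.6625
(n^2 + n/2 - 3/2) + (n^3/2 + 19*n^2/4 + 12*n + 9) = n^3/2 + 23*n^2/4 + 25*n/2 + 15/2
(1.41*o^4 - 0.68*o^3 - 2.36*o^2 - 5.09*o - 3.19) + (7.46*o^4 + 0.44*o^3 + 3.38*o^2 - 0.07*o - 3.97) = 8.87*o^4 - 0.24*o^3 + 1.02*o^2 - 5.16*o - 7.16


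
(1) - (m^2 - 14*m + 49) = -m^2 + 14*m - 48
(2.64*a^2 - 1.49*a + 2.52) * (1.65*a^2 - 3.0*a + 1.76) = 4.356*a^4 - 10.3785*a^3 + 13.2744*a^2 - 10.1824*a + 4.4352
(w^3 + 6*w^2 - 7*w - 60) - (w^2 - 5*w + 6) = w^3 + 5*w^2 - 2*w - 66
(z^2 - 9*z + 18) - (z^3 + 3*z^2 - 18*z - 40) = -z^3 - 2*z^2 + 9*z + 58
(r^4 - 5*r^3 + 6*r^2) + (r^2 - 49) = r^4 - 5*r^3 + 7*r^2 - 49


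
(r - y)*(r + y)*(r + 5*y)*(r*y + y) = r^4*y + 5*r^3*y^2 + r^3*y - r^2*y^3 + 5*r^2*y^2 - 5*r*y^4 - r*y^3 - 5*y^4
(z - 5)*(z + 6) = z^2 + z - 30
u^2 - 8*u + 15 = (u - 5)*(u - 3)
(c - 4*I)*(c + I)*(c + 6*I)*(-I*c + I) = -I*c^4 + 3*c^3 + I*c^3 - 3*c^2 - 22*I*c^2 + 24*c + 22*I*c - 24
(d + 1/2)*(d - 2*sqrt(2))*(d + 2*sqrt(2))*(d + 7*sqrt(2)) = d^4 + d^3/2 + 7*sqrt(2)*d^3 - 8*d^2 + 7*sqrt(2)*d^2/2 - 56*sqrt(2)*d - 4*d - 28*sqrt(2)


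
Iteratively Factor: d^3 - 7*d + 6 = (d + 3)*(d^2 - 3*d + 2) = (d - 1)*(d + 3)*(d - 2)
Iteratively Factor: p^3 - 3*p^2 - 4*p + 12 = (p + 2)*(p^2 - 5*p + 6) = (p - 3)*(p + 2)*(p - 2)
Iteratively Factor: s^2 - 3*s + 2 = (s - 1)*(s - 2)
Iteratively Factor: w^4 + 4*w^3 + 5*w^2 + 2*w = (w + 2)*(w^3 + 2*w^2 + w) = (w + 1)*(w + 2)*(w^2 + w) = w*(w + 1)*(w + 2)*(w + 1)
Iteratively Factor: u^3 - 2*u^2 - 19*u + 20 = (u + 4)*(u^2 - 6*u + 5) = (u - 1)*(u + 4)*(u - 5)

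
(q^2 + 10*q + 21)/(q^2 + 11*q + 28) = (q + 3)/(q + 4)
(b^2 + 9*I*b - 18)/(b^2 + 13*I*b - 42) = (b + 3*I)/(b + 7*I)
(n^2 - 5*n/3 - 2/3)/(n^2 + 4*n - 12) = (n + 1/3)/(n + 6)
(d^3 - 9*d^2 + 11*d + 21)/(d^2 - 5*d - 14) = (d^2 - 2*d - 3)/(d + 2)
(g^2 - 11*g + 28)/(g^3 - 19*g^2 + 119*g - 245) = (g - 4)/(g^2 - 12*g + 35)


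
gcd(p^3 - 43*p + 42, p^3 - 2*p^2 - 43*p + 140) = p + 7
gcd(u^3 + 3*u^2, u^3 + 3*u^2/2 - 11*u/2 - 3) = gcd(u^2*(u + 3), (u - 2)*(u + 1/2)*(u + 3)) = u + 3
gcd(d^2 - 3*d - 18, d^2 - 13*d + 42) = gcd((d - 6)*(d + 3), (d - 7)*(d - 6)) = d - 6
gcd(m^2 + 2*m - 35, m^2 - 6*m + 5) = m - 5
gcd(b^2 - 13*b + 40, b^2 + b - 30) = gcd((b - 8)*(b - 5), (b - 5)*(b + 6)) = b - 5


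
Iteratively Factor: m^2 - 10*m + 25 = (m - 5)*(m - 5)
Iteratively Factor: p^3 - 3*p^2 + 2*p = (p - 2)*(p^2 - p) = p*(p - 2)*(p - 1)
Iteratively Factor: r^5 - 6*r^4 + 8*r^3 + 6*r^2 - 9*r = (r - 3)*(r^4 - 3*r^3 - r^2 + 3*r) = (r - 3)^2*(r^3 - r) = (r - 3)^2*(r - 1)*(r^2 + r) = (r - 3)^2*(r - 1)*(r + 1)*(r)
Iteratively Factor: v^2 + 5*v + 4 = (v + 4)*(v + 1)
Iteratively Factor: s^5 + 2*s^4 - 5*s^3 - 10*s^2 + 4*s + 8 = (s - 1)*(s^4 + 3*s^3 - 2*s^2 - 12*s - 8) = (s - 2)*(s - 1)*(s^3 + 5*s^2 + 8*s + 4) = (s - 2)*(s - 1)*(s + 2)*(s^2 + 3*s + 2) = (s - 2)*(s - 1)*(s + 1)*(s + 2)*(s + 2)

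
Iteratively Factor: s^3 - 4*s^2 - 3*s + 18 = (s + 2)*(s^2 - 6*s + 9) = (s - 3)*(s + 2)*(s - 3)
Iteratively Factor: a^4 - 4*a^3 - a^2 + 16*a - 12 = (a - 1)*(a^3 - 3*a^2 - 4*a + 12) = (a - 3)*(a - 1)*(a^2 - 4) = (a - 3)*(a - 2)*(a - 1)*(a + 2)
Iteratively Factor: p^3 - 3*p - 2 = (p - 2)*(p^2 + 2*p + 1) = (p - 2)*(p + 1)*(p + 1)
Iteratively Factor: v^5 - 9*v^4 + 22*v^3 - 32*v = (v - 2)*(v^4 - 7*v^3 + 8*v^2 + 16*v) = (v - 4)*(v - 2)*(v^3 - 3*v^2 - 4*v) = (v - 4)*(v - 2)*(v + 1)*(v^2 - 4*v) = v*(v - 4)*(v - 2)*(v + 1)*(v - 4)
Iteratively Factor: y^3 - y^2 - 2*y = (y - 2)*(y^2 + y) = (y - 2)*(y + 1)*(y)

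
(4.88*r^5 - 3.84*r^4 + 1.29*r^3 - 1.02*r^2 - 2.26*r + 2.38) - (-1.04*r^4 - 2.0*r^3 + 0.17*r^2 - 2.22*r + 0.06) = 4.88*r^5 - 2.8*r^4 + 3.29*r^3 - 1.19*r^2 - 0.0399999999999996*r + 2.32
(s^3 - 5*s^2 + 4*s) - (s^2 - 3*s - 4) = s^3 - 6*s^2 + 7*s + 4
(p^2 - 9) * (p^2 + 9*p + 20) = p^4 + 9*p^3 + 11*p^2 - 81*p - 180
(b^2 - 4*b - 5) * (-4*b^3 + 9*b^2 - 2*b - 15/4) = -4*b^5 + 25*b^4 - 18*b^3 - 163*b^2/4 + 25*b + 75/4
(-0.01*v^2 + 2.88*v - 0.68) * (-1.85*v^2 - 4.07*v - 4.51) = 0.0185*v^4 - 5.2873*v^3 - 10.4185*v^2 - 10.2212*v + 3.0668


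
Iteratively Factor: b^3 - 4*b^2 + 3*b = (b - 3)*(b^2 - b) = b*(b - 3)*(b - 1)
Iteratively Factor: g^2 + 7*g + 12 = (g + 3)*(g + 4)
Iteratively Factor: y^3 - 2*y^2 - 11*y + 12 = (y - 4)*(y^2 + 2*y - 3) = (y - 4)*(y - 1)*(y + 3)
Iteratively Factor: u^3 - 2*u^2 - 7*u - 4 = (u + 1)*(u^2 - 3*u - 4) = (u - 4)*(u + 1)*(u + 1)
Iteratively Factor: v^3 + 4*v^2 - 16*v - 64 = (v + 4)*(v^2 - 16) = (v - 4)*(v + 4)*(v + 4)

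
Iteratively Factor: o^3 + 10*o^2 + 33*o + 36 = (o + 3)*(o^2 + 7*o + 12) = (o + 3)*(o + 4)*(o + 3)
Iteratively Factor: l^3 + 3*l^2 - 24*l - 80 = (l - 5)*(l^2 + 8*l + 16) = (l - 5)*(l + 4)*(l + 4)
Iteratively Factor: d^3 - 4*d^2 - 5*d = (d)*(d^2 - 4*d - 5) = d*(d - 5)*(d + 1)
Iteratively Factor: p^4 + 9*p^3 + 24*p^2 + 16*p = (p + 4)*(p^3 + 5*p^2 + 4*p) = p*(p + 4)*(p^2 + 5*p + 4) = p*(p + 1)*(p + 4)*(p + 4)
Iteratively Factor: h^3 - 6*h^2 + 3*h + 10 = (h - 5)*(h^2 - h - 2) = (h - 5)*(h + 1)*(h - 2)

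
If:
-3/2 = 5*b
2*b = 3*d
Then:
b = -3/10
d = -1/5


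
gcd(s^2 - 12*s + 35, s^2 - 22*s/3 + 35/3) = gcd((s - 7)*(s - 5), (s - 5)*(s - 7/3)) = s - 5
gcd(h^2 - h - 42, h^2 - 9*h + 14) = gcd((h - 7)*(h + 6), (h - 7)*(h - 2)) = h - 7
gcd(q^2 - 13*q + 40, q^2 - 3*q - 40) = q - 8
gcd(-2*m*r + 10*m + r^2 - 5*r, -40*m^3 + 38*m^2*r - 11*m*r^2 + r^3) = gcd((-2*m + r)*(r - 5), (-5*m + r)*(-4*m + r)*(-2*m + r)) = -2*m + r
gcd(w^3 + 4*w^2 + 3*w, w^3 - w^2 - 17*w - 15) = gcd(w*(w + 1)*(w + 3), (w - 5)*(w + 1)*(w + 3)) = w^2 + 4*w + 3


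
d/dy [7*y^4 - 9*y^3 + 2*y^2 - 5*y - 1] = 28*y^3 - 27*y^2 + 4*y - 5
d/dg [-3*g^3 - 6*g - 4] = -9*g^2 - 6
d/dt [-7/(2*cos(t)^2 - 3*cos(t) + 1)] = 7*(3 - 4*cos(t))*sin(t)/(-3*cos(t) + cos(2*t) + 2)^2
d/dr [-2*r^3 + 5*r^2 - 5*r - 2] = -6*r^2 + 10*r - 5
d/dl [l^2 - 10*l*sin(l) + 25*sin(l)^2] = -10*l*cos(l) + 2*l - 10*sin(l) + 25*sin(2*l)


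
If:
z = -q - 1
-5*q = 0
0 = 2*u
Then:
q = 0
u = 0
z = -1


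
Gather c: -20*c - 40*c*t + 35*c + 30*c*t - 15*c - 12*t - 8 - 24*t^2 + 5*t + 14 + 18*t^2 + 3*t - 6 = -10*c*t - 6*t^2 - 4*t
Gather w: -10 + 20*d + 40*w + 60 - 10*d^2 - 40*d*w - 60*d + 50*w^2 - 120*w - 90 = -10*d^2 - 40*d + 50*w^2 + w*(-40*d - 80) - 40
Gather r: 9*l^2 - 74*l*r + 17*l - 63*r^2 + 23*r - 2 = 9*l^2 + 17*l - 63*r^2 + r*(23 - 74*l) - 2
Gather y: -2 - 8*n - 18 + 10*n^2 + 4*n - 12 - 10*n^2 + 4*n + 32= 0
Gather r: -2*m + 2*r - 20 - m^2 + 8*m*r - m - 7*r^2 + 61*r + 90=-m^2 - 3*m - 7*r^2 + r*(8*m + 63) + 70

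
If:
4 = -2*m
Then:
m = -2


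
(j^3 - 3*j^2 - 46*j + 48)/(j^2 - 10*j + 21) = (j^3 - 3*j^2 - 46*j + 48)/(j^2 - 10*j + 21)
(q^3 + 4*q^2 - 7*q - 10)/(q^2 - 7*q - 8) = (q^2 + 3*q - 10)/(q - 8)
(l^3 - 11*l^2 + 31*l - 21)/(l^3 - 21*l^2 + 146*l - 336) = (l^2 - 4*l + 3)/(l^2 - 14*l + 48)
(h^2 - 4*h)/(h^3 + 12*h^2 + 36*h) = (h - 4)/(h^2 + 12*h + 36)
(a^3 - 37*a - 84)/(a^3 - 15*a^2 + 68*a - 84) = (a^2 + 7*a + 12)/(a^2 - 8*a + 12)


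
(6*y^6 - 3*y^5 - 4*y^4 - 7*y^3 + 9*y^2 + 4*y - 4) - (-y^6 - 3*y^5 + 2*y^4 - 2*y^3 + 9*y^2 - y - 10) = 7*y^6 - 6*y^4 - 5*y^3 + 5*y + 6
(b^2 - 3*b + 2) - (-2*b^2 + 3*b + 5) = 3*b^2 - 6*b - 3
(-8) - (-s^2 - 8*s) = s^2 + 8*s - 8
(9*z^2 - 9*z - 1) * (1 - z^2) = -9*z^4 + 9*z^3 + 10*z^2 - 9*z - 1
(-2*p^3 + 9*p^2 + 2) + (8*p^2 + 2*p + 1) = -2*p^3 + 17*p^2 + 2*p + 3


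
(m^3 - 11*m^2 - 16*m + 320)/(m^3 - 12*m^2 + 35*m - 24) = (m^2 - 3*m - 40)/(m^2 - 4*m + 3)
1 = 1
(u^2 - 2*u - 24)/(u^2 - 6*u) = (u + 4)/u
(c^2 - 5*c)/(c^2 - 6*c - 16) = c*(5 - c)/(-c^2 + 6*c + 16)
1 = 1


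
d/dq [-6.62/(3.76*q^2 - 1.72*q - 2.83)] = (49.7824*q - 11.3864)/(-3.76*q^2 + 1.72*q + 2.83)^2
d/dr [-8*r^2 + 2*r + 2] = 2 - 16*r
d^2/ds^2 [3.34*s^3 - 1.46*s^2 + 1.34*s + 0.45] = 20.04*s - 2.92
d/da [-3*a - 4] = -3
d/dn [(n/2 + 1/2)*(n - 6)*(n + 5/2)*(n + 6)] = 2*n^3 + 21*n^2/4 - 67*n/2 - 63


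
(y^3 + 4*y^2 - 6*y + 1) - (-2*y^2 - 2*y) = y^3 + 6*y^2 - 4*y + 1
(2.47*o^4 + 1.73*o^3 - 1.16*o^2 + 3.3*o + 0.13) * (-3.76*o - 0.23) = -9.2872*o^5 - 7.0729*o^4 + 3.9637*o^3 - 12.1412*o^2 - 1.2478*o - 0.0299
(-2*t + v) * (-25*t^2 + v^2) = 50*t^3 - 25*t^2*v - 2*t*v^2 + v^3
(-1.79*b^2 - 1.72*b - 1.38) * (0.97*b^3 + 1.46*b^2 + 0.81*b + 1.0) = -1.7363*b^5 - 4.2818*b^4 - 5.2997*b^3 - 5.198*b^2 - 2.8378*b - 1.38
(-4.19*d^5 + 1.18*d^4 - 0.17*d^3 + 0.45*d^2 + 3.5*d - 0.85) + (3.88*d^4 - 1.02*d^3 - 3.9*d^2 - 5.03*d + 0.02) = -4.19*d^5 + 5.06*d^4 - 1.19*d^3 - 3.45*d^2 - 1.53*d - 0.83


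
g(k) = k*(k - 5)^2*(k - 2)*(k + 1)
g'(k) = k*(k - 5)^2*(k - 2) + k*(k - 5)^2*(k + 1) + k*(k - 2)*(k + 1)*(2*k - 10) + (k - 5)^2*(k - 2)*(k + 1) = 5*k^4 - 44*k^3 + 99*k^2 - 10*k - 50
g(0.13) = -6.52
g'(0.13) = -49.72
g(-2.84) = -1554.58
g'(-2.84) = 2110.04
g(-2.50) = -949.22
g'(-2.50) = 1476.56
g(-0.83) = 13.57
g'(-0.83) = 54.03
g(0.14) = -7.01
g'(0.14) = -49.58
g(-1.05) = -5.86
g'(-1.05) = 126.66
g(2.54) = 29.38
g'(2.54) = 50.39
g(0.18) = -8.98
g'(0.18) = -48.84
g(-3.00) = -1920.00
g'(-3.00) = 2464.00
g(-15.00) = -1428000.00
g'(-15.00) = 424000.00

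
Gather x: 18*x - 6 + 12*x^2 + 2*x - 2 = 12*x^2 + 20*x - 8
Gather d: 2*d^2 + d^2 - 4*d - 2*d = 3*d^2 - 6*d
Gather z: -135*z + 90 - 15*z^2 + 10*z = -15*z^2 - 125*z + 90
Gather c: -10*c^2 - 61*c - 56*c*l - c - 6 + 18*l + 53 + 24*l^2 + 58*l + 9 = -10*c^2 + c*(-56*l - 62) + 24*l^2 + 76*l + 56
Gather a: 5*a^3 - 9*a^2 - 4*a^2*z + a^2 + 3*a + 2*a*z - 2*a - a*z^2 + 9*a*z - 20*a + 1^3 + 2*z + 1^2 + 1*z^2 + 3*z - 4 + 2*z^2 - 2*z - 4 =5*a^3 + a^2*(-4*z - 8) + a*(-z^2 + 11*z - 19) + 3*z^2 + 3*z - 6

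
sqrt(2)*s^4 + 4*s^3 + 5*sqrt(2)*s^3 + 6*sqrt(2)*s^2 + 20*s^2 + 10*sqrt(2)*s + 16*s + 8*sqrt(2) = (s + 4)*(s + sqrt(2))^2*(sqrt(2)*s + sqrt(2))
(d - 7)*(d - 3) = d^2 - 10*d + 21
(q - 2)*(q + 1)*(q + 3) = q^3 + 2*q^2 - 5*q - 6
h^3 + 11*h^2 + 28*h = h*(h + 4)*(h + 7)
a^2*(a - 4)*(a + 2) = a^4 - 2*a^3 - 8*a^2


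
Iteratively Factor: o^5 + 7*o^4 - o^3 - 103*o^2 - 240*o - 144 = (o + 3)*(o^4 + 4*o^3 - 13*o^2 - 64*o - 48) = (o + 1)*(o + 3)*(o^3 + 3*o^2 - 16*o - 48) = (o + 1)*(o + 3)*(o + 4)*(o^2 - o - 12) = (o - 4)*(o + 1)*(o + 3)*(o + 4)*(o + 3)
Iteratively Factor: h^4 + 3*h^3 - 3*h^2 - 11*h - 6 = (h - 2)*(h^3 + 5*h^2 + 7*h + 3) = (h - 2)*(h + 1)*(h^2 + 4*h + 3) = (h - 2)*(h + 1)*(h + 3)*(h + 1)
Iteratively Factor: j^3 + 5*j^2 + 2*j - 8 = (j - 1)*(j^2 + 6*j + 8) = (j - 1)*(j + 4)*(j + 2)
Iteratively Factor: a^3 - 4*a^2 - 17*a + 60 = (a - 3)*(a^2 - a - 20) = (a - 3)*(a + 4)*(a - 5)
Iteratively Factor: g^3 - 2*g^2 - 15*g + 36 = (g - 3)*(g^2 + g - 12) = (g - 3)^2*(g + 4)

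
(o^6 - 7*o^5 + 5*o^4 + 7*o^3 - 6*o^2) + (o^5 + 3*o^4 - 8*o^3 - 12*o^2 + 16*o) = o^6 - 6*o^5 + 8*o^4 - o^3 - 18*o^2 + 16*o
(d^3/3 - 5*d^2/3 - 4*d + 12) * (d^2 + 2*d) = d^5/3 - d^4 - 22*d^3/3 + 4*d^2 + 24*d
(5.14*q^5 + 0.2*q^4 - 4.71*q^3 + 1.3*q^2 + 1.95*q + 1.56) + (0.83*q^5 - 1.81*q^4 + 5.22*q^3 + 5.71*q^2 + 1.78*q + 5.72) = 5.97*q^5 - 1.61*q^4 + 0.51*q^3 + 7.01*q^2 + 3.73*q + 7.28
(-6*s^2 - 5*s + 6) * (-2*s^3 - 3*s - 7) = 12*s^5 + 10*s^4 + 6*s^3 + 57*s^2 + 17*s - 42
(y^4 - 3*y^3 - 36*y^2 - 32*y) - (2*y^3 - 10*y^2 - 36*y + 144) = y^4 - 5*y^3 - 26*y^2 + 4*y - 144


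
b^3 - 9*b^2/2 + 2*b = b*(b - 4)*(b - 1/2)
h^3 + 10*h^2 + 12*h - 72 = (h - 2)*(h + 6)^2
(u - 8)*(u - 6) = u^2 - 14*u + 48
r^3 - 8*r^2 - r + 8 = (r - 8)*(r - 1)*(r + 1)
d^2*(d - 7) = d^3 - 7*d^2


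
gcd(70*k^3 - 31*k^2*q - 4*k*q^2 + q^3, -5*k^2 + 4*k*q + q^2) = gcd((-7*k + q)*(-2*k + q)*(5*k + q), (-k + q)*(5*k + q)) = 5*k + q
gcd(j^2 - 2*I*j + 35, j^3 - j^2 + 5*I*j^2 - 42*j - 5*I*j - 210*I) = j + 5*I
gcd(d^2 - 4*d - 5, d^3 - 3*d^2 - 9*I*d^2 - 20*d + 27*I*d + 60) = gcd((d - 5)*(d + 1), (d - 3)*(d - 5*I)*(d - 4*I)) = 1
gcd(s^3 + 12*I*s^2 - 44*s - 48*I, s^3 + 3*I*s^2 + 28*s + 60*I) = s^2 + 8*I*s - 12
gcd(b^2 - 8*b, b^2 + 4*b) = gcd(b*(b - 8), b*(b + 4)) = b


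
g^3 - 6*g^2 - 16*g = g*(g - 8)*(g + 2)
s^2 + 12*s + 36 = (s + 6)^2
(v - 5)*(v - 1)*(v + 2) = v^3 - 4*v^2 - 7*v + 10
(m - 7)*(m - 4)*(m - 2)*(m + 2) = m^4 - 11*m^3 + 24*m^2 + 44*m - 112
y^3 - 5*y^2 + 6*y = y*(y - 3)*(y - 2)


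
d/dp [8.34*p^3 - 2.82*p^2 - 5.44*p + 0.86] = 25.02*p^2 - 5.64*p - 5.44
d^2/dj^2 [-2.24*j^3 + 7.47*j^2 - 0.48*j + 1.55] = 14.94 - 13.44*j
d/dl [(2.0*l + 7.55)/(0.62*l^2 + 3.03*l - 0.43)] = (1.24*l^2 + 6.06*l - (1.24*l + 3.03)*(2.0*l + 7.55) - 0.86)/(0.62*l^2 + 3.03*l - 0.43)^2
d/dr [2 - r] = -1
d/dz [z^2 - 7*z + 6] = 2*z - 7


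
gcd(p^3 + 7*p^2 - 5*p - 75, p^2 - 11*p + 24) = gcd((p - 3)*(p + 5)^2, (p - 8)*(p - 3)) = p - 3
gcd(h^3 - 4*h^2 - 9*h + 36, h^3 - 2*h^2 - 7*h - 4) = h - 4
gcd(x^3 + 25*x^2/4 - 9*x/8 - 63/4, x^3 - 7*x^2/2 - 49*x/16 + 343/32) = x + 7/4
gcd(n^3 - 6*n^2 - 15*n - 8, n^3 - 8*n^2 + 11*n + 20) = n + 1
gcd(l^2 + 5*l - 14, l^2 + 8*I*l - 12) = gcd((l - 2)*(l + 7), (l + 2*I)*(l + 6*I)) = 1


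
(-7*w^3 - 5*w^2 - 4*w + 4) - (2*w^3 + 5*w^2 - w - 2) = -9*w^3 - 10*w^2 - 3*w + 6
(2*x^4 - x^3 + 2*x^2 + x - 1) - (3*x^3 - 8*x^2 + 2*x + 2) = 2*x^4 - 4*x^3 + 10*x^2 - x - 3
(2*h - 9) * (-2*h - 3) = -4*h^2 + 12*h + 27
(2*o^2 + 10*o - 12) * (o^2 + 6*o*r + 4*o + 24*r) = 2*o^4 + 12*o^3*r + 18*o^3 + 108*o^2*r + 28*o^2 + 168*o*r - 48*o - 288*r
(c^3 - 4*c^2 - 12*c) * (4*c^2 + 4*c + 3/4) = 4*c^5 - 12*c^4 - 253*c^3/4 - 51*c^2 - 9*c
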